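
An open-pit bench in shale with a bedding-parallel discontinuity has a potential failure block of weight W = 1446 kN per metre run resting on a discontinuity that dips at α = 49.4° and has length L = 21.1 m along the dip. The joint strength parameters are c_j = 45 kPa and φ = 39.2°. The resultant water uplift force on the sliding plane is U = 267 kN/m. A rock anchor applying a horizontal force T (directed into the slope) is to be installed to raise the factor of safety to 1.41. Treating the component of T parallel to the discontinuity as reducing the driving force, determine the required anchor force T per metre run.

Resolving forces along and normal to the sliding plane, with the horizontal anchor force T adding T·sinα to the effective normal force and T·cosα acting up the plane against the driving force:
FS = [c_jL + (W cosα − U + T sinα) tanφ] / [W sinα − T cosα]
Without the anchor: N' = 674.0 kN/m, driving T_d = 1097.9 kN/m, resisting R = 45·21.1 + 674.0·tan39.2° = 1499.2 kN/m, FS = 1.37.
Setting FS = 1.41 and solving for T:
1.41·(1097.9 − T cos49.4°) = 1499.2 + T sin49.4°·tan39.2°
T·(sin49.4°·tan39.2° + 1.41·cos49.4°) = 1.41·1097.9 − 1499.2
T·(0.7593·0.8156 + 1.41·0.6508) = 1548.0 − 1499.2 = 48.8
T·1.5368 = 48.8
T = 31.8 kN/m

T = 32 kN/m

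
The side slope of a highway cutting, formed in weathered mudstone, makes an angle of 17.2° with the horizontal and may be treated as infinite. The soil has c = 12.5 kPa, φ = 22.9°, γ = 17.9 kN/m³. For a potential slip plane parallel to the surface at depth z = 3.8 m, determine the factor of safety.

FS = 2.02

For an infinite slope with a slip plane parallel to the surface (no pore pressure): FS = [c + γz cos²β tanφ] / [γz sinβ cosβ].
γz = 17.9·3.8 = 68.02 kN/m²
Numerator = 12.5 + 68.02·cos²17.2°·tan22.9° = 12.5 + 68.02·0.9126·0.4224 = 38.720 kPa
Denominator = 68.02·sin17.2°·cos17.2° = 68.02·0.2957·0.9553 = 19.215 kPa
FS = 38.720 / 19.215 = 2.015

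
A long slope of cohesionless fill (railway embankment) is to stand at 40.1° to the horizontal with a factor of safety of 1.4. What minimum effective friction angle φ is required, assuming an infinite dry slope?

FS = tanφ/tanβ ⇒ tanφ = FS · tanβ = 1.4 · tan40.1° = 1.1789
φ = arctan(1.1789) = 49.69°

φ = 49.7°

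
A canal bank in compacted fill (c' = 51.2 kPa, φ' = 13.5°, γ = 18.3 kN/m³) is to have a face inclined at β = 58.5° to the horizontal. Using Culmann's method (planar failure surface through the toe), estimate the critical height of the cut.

Culmann's analysis gives the critical failure plane at α_cr = (β + φ')/2 = (58.5 + 13.5)/2 = 36.0°, and the critical height
H_c = (4c'/γ) · sinβ cosφ' / [1 − cos(β − φ')]
    = (4·51.2/18.3) · sin58.5°·cos13.5° / [1 − cos(45.0°)]
    = 11.191 · 0.8526·0.9724 / [1 − 0.7071]
    = 11.191 · 0.8291 / 0.2929
    = 31.68 m

H_c = 31.68 m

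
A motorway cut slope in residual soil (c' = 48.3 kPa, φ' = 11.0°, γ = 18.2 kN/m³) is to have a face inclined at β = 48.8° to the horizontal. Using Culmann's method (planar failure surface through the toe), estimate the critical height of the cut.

H_c = 37.36 m

Culmann's analysis gives the critical failure plane at α_cr = (β + φ')/2 = (48.8 + 11.0)/2 = 29.9°, and the critical height
H_c = (4c'/γ) · sinβ cosφ' / [1 − cos(β − φ')]
    = (4·48.3/18.2) · sin48.8°·cos11.0° / [1 − cos(37.8°)]
    = 10.615 · 0.7524·0.9816 / [1 − 0.7902]
    = 10.615 · 0.7386 / 0.2098
    = 37.36 m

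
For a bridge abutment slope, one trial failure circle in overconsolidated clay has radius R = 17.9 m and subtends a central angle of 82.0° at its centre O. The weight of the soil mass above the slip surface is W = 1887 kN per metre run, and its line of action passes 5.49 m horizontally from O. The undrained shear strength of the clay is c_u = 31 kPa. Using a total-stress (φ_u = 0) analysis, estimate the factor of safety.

FS = 1.37

Taking moments about the centre O, the resisting moment is provided by the undrained shear strength acting along the arc:
Arc length L_a = R·θ = 17.9·(82.0°·π/180) = 17.9·1.4312 = 25.62 m
M_R = c_u·L_a·R = 31·25.62·17.9 = 14215.4 kN·m/m
M_D = W·d = 1887·5.49 = 10359.6 kN·m/m
FS = M_R / M_D = 14215.4 / 10359.6 = 1.372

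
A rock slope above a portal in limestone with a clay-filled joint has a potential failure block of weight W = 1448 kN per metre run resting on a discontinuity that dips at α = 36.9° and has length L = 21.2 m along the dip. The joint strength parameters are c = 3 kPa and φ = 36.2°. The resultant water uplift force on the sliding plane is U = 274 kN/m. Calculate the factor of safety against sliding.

FS = 0.82

Resolving the block weight along and normal to the plane and applying the Mohr–Coulomb strength on the joint:
N' = W cosα − U = 1448·cos36.9° − 274 = 883.9 kN/m
Driving force T = W sinα = 1448·sin36.9° = 869.4 kN/m
Resisting force R = c·L + N'·tanφ = 3·21.2 + 883.9·tan36.2° = 63.6 + 646.9 = 710.5 kN/m
FS = R / T = 710.5 / 869.4 = 0.817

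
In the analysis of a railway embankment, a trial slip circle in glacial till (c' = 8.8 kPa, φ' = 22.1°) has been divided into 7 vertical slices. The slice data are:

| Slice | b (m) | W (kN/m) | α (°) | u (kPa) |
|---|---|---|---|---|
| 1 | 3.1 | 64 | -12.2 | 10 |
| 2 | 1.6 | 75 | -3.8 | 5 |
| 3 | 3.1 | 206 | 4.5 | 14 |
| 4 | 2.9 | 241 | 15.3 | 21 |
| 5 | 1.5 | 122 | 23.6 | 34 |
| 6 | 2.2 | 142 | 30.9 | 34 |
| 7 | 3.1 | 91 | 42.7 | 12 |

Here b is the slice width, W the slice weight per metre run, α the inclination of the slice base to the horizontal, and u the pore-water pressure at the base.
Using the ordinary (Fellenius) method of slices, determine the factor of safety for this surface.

Ordinary method of slices: FS = Σ[c'·Δl_i + (W_i cosα_i − u_i·Δl_i)·tanφ'] / Σ W_i sinα_i, with Δl_i = b_i / cosα_i.
Slice 1: Δl = 3.1/cos(-12.2°) = 3.172 m; N'_1 = 64·cos(-12.2°) − 10·3.172 = 30.8; c'Δl = 27.91; W sinα = -13.5
Slice 2: Δl = 1.6/cos(-3.8°) = 1.604 m; N'_2 = 75·cos(-3.8°) − 5·1.604 = 66.8; c'Δl = 14.11; W sinα = -5.0
Slice 3: Δl = 3.1/cos4.5° = 3.110 m; N'_3 = 206·cos4.5° − 14·3.110 = 161.8; c'Δl = 27.36; W sinα = 16.2
Slice 4: Δl = 2.9/cos15.3° = 3.007 m; N'_4 = 241·cos15.3° − 21·3.007 = 169.3; c'Δl = 26.46; W sinα = 63.6
Slice 5: Δl = 1.5/cos23.6° = 1.637 m; N'_5 = 122·cos23.6° − 34·1.637 = 56.1; c'Δl = 14.40; W sinα = 48.8
Slice 6: Δl = 2.2/cos30.9° = 2.564 m; N'_6 = 142·cos30.9° − 34·2.564 = 34.7; c'Δl = 22.56; W sinα = 72.9
Slice 7: Δl = 3.1/cos42.7° = 4.218 m; N'_7 = 91·cos42.7° − 12·4.218 = 16.3; c'Δl = 37.12; W sinα = 61.7
Σc'Δl = 169.9 kN/m; ΣN' = 535.9 kN/m; ΣW sinα = 244.7 kN/m
Resisting = 169.9 + 535.9·tan22.1° = 169.9 + 217.6 = 387.5 kN/m
FS = 387.5 / 244.7 = 1.583

FS = 1.58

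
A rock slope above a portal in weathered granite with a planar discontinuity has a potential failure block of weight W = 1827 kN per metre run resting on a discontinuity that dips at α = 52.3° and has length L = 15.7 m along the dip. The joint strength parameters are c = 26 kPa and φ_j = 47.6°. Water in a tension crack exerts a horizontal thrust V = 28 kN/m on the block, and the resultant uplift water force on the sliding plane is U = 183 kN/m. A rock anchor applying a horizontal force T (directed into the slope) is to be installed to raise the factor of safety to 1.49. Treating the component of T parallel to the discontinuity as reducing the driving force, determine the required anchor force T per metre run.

Resolving forces along and normal to the sliding plane, with the horizontal anchor force T adding T·sinα to the effective normal force and T·cosα acting up the plane against the driving force:
FS = [cL + (W cosα − U − V sinα + T sinα) tanφ_j] / [W sinα + V cosα − T cosα]
Without the anchor: N' = 912.1 kN/m, driving T_d = 1462.7 kN/m, resisting R = 26·15.7 + 912.1·tan47.6° = 1407.1 kN/m, FS = 0.96.
Setting FS = 1.49 and solving for T:
1.49·(1462.7 − T cos52.3°) = 1407.1 + T sin52.3°·tan47.6°
T·(sin52.3°·tan47.6° + 1.49·cos52.3°) = 1.49·1462.7 − 1407.1
T·(0.7912·1.0951 + 1.49·0.6115) = 2179.4 − 1407.1 = 772.3
T·1.7777 = 772.3
T = 434.5 kN/m

T = 434 kN/m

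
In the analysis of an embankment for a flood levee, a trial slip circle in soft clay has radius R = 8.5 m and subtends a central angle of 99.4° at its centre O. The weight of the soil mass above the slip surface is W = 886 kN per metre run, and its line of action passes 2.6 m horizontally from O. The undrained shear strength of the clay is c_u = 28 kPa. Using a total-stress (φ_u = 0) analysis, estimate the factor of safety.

Taking moments about the centre O, the resisting moment is provided by the undrained shear strength acting along the arc:
Arc length L_a = R·θ = 8.5·(99.4°·π/180) = 8.5·1.7349 = 14.75 m
M_R = c_u·L_a·R = 28·14.75·8.5 = 3509.6 kN·m/m
M_D = W·d = 886·2.6 = 2303.6 kN·m/m
FS = M_R / M_D = 3509.6 / 2303.6 = 1.524

FS = 1.52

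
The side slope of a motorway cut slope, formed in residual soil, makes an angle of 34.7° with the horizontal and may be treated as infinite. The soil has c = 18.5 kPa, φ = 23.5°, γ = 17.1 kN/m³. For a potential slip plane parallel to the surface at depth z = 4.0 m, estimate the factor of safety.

FS = 1.21

For an infinite slope with a slip plane parallel to the surface (no pore pressure): FS = [c + γz cos²β tanφ] / [γz sinβ cosβ].
γz = 17.1·4.0 = 68.40 kN/m²
Numerator = 18.5 + 68.40·cos²34.7°·tan23.5° = 18.5 + 68.40·0.6759·0.4348 = 38.603 kPa
Denominator = 68.40·sin34.7°·cos34.7° = 68.40·0.5693·0.8221 = 32.013 kPa
FS = 38.603 / 32.013 = 1.206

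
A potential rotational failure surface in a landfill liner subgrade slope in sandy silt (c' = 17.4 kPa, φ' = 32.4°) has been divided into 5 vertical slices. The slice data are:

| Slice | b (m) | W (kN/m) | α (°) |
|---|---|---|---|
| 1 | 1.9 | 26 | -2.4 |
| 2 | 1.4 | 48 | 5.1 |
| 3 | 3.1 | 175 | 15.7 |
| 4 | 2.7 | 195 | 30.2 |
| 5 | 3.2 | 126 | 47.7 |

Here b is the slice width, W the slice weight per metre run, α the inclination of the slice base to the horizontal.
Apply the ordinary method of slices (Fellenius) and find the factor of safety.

FS = 2.34

Ordinary method of slices: FS = Σ[c'·Δl_i + (W_i cosα_i)·tanφ'] / Σ W_i sinα_i, with Δl_i = b_i / cosα_i.
Slice 1: Δl = 1.9/cos(-2.4°) = 1.902 m; N'_1 = 26·cos(-2.4°) = 26.0; c'Δl = 33.09; W sinα = -1.1
Slice 2: Δl = 1.4/cos5.1° = 1.406 m; N'_2 = 48·cos5.1° = 47.8; c'Δl = 24.46; W sinα = 4.3
Slice 3: Δl = 3.1/cos15.7° = 3.220 m; N'_3 = 175·cos15.7° = 168.5; c'Δl = 56.03; W sinα = 47.4
Slice 4: Δl = 2.7/cos30.2° = 3.124 m; N'_4 = 195·cos30.2° = 168.5; c'Δl = 54.36; W sinα = 98.1
Slice 5: Δl = 3.2/cos47.7° = 4.755 m; N'_5 = 126·cos47.7° = 84.8; c'Δl = 82.73; W sinα = 93.2
Σc'Δl = 250.7 kN/m; ΣN' = 495.6 kN/m; ΣW sinα = 241.8 kN/m
Resisting = 250.7 + 495.6·tan32.4° = 250.7 + 314.5 = 565.2 kN/m
FS = 565.2 / 241.8 = 2.337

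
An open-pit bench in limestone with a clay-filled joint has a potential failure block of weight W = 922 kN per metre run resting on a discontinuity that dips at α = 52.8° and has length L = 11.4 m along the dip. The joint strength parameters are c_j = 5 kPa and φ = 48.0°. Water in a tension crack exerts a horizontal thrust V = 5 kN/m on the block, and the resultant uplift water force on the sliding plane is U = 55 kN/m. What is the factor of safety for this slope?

Resolving the block weight along and normal to the plane and applying the Mohr–Coulomb strength on the joint:
N' = W cosα − U − V sinα = 922·cos52.8° − 55 − 5·sin52.8° = 498.5 kN/m
Driving force T = W sinα + V cosα = 922·sin52.8° + 5·cos52.8° = 737.4 kN/m
Resisting force R = c_j·L + N'·tanφ = 5·11.4 + 498.5·tan48.0° = 57.0 + 553.6 = 610.6 kN/m
FS = R / T = 610.6 / 737.4 = 0.828

FS = 0.83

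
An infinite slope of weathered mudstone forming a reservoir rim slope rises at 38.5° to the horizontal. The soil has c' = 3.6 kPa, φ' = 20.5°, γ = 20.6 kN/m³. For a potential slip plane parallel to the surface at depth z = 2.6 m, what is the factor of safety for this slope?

For an infinite slope with a slip plane parallel to the surface (no pore pressure): FS = [c' + γz cos²β tanφ'] / [γz sinβ cosβ].
γz = 20.6·2.6 = 53.56 kN/m²
Numerator = 3.6 + 53.56·cos²38.5°·tan20.5° = 3.6 + 53.56·0.6125·0.3739 = 15.865 kPa
Denominator = 53.56·sin38.5°·cos38.5° = 53.56·0.6225·0.7826 = 26.094 kPa
FS = 15.865 / 26.094 = 0.608

FS = 0.61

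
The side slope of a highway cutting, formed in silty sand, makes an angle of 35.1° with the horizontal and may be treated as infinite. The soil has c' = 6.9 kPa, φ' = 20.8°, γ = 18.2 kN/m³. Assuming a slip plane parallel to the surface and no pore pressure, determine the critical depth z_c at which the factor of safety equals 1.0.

Setting FS = 1.00 in FS = [c' + γz cos²β tanφ'] / [γz sinβ cosβ] and solving for z:
z = c' / [γ cosβ (FS·sinβ − cosβ·tanφ')]
  = 6.9 / [18.2·cos35.1°·(1.00·sin35.1° − cos35.1°·tan20.8°)]
  = 6.9 / [18.2·0.8181·(1.00·0.5750 − 0.8181·0.3799)]
  = 6.9 / 3.9343 = 1.754 m

z_c = 1.75 m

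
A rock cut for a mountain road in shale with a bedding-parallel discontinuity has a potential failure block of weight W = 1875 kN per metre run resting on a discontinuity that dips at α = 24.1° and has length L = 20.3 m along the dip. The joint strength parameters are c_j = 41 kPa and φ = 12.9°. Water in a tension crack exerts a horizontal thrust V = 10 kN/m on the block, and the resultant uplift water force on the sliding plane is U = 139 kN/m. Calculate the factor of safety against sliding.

Resolving the block weight along and normal to the plane and applying the Mohr–Coulomb strength on the joint:
N' = W cosα − U − V sinα = 1875·cos24.1° − 139 − 10·sin24.1° = 1568.5 kN/m
Driving force T = W sinα + V cosα = 1875·sin24.1° + 10·cos24.1° = 774.7 kN/m
Resisting force R = c_j·L + N'·tanφ = 41·20.3 + 1568.5·tan12.9° = 832.3 + 359.2 = 1191.5 kN/m
FS = R / T = 1191.5 / 774.7 = 1.538

FS = 1.54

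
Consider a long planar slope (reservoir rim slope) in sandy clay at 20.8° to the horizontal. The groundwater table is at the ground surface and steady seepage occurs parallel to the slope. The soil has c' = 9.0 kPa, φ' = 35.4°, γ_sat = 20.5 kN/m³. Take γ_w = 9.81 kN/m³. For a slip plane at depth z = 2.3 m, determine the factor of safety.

With seepage parallel to the slope and the water table at the surface, the effective normal stress on the slip plane uses the buoyant unit weight γ' = γ_sat − γ_w while the driving shear stress uses γ_sat:
FS = [c' + γ' z cos²β tanφ'] / [γ_sat z sinβ cosβ]
γ' = 20.5 − 9.81 = 10.69 kN/m³
Numerator = 9.0 + 10.69·2.3·cos²20.8°·tan35.4° = 9.0 + 10.69·2.3·0.8739·0.7107 = 24.270 kPa
Denominator = 20.5·2.3·sin20.8°·cos20.8° = 20.5·2.3·0.3551·0.9348 = 15.652 kPa
FS = 24.270 / 15.652 = 1.551

FS = 1.55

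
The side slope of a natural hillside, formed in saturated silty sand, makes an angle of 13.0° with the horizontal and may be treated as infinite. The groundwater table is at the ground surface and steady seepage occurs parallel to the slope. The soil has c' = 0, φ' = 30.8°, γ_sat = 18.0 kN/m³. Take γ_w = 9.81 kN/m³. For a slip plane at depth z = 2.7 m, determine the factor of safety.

With seepage parallel to the slope and the water table at the surface, the effective normal stress on the slip plane uses the buoyant unit weight γ' = γ_sat − γ_w while the driving shear stress uses γ_sat:
FS = [c' + γ' z cos²β tanφ'] / [γ_sat z sinβ cosβ]
(For c' = 0 this reduces to FS = (γ'/γ_sat)·tanφ'/tanβ.)
γ' = 18.0 − 9.81 = 8.19 kN/m³
Numerator = 0.0 + 8.19·2.7·cos²13.0°·tan30.8° = 0.0 + 8.19·2.7·0.9494·0.5961 = 12.515 kPa
Denominator = 18.0·2.7·sin13.0°·cos13.0° = 18.0·2.7·0.2250·0.9744 = 10.652 kPa
FS = 12.515 / 10.652 = 1.175

FS = 1.17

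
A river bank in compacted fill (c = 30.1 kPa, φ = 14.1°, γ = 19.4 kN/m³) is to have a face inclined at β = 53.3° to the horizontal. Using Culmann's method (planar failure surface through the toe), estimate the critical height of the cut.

H_c = 21.44 m

Culmann's analysis gives the critical failure plane at α_cr = (β + φ)/2 = (53.3 + 14.1)/2 = 33.7°, and the critical height
H_c = (4c/γ) · sinβ cosφ / [1 − cos(β − φ)]
    = (4·30.1/19.4) · sin53.3°·cos14.1° / [1 − cos(39.2°)]
    = 6.206 · 0.8018·0.9699 / [1 − 0.7749]
    = 6.206 · 0.7776 / 0.2251
    = 21.44 m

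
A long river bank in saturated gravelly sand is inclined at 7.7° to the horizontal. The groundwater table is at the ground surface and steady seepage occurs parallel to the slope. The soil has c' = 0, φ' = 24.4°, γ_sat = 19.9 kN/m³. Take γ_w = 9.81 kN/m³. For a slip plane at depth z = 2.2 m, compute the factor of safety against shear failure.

With seepage parallel to the slope and the water table at the surface, the effective normal stress on the slip plane uses the buoyant unit weight γ' = γ_sat − γ_w while the driving shear stress uses γ_sat:
FS = [c' + γ' z cos²β tanφ'] / [γ_sat z sinβ cosβ]
(For c' = 0 this reduces to FS = (γ'/γ_sat)·tanφ'/tanβ.)
γ' = 19.9 − 9.81 = 10.09 kN/m³
Numerator = 0.0 + 10.09·2.2·cos²7.7°·tan24.4° = 0.0 + 10.09·2.2·0.9820·0.4536 = 9.889 kPa
Denominator = 19.9·2.2·sin7.7°·cos7.7° = 19.9·2.2·0.1340·0.9910 = 5.813 kPa
FS = 9.889 / 5.813 = 1.701

FS = 1.70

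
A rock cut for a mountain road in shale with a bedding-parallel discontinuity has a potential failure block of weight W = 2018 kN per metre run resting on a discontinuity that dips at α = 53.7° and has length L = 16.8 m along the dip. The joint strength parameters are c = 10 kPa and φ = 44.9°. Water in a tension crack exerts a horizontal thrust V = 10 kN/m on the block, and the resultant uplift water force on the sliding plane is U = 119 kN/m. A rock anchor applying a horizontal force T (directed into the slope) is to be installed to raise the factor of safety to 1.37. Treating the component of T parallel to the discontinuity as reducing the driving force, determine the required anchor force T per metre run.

T = 622 kN/m

Resolving forces along and normal to the sliding plane, with the horizontal anchor force T adding T·sinα to the effective normal force and T·cosα acting up the plane against the driving force:
FS = [cL + (W cosα − U − V sinα + T sinα) tanφ] / [W sinα + V cosα − T cosα]
Without the anchor: N' = 1067.6 kN/m, driving T_d = 1632.3 kN/m, resisting R = 10·16.8 + 1067.6·tan44.9° = 1231.9 kN/m, FS = 0.75.
Setting FS = 1.37 and solving for T:
1.37·(1632.3 − T cos53.7°) = 1231.9 + T sin53.7°·tan44.9°
T·(sin53.7°·tan44.9° + 1.37·cos53.7°) = 1.37·1632.3 − 1231.9
T·(0.8059·0.9965 + 1.37·0.5920) = 2236.2 − 1231.9 = 1004.3
T·1.6142 = 1004.3
T = 622.2 kN/m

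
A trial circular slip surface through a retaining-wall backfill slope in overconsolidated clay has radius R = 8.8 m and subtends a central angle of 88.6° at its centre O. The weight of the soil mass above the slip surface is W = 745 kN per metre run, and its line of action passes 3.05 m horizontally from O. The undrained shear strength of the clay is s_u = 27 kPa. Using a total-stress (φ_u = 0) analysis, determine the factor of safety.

FS = 1.42

Taking moments about the centre O, the resisting moment is provided by the undrained shear strength acting along the arc:
Arc length L_a = R·θ = 8.8·(88.6°·π/180) = 8.8·1.5464 = 13.61 m
M_R = s_u·L_a·R = 27·13.61·8.8 = 3233.3 kN·m/m
M_D = W·d = 745·3.05 = 2272.2 kN·m/m
FS = M_R / M_D = 3233.3 / 2272.2 = 1.423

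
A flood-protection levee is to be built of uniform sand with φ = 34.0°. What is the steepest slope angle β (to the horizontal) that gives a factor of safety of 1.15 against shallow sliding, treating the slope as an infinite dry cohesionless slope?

β = 30.4°

For an infinite dry cohesionless slope FS = tanφ/tanβ, so tanβ = tanφ / FS.
tanβ = tan34.0° / 1.15 = 0.6745 / 1.15 = 0.5865
β = arctan(0.5865) = 30.39°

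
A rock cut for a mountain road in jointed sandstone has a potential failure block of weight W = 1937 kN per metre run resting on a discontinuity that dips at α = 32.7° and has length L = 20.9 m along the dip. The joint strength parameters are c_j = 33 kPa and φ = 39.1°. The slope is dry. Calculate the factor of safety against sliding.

FS = 1.92

Resolving the block weight along and normal to the plane and applying the Mohr–Coulomb strength on the joint:
N' = W cosα = 1937·cos32.7° = 1630.0 kN/m
Driving force T = W sinα = 1937·sin32.7° = 1046.4 kN/m
Resisting force R = c_j·L + N'·tanφ = 33·20.9 + 1630.0·tan39.1° = 689.7 + 1324.7 = 2014.4 kN/m
FS = R / T = 2014.4 / 1046.4 = 1.925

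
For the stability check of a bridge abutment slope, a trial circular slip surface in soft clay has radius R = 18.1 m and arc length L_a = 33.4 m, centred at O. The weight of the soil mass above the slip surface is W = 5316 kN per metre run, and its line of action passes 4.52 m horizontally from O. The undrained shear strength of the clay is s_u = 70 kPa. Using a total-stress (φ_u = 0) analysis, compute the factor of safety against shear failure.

Taking moments about the centre O, the resisting moment is provided by the undrained shear strength acting along the arc:
M_R = s_u·L_a·R = 70·33.40·18.1 = 42317.8 kN·m/m
M_D = W·d = 5316·4.52 = 24028.3 kN·m/m
FS = M_R / M_D = 42317.8 / 24028.3 = 1.761

FS = 1.76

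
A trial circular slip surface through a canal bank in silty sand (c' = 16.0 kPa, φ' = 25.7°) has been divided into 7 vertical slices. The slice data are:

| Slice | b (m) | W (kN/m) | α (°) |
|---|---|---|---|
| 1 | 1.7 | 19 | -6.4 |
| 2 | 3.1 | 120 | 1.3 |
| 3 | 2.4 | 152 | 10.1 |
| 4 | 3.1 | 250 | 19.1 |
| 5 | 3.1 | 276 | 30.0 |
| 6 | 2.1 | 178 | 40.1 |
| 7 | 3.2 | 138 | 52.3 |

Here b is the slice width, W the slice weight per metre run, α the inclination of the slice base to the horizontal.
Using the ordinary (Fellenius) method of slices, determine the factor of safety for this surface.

Ordinary method of slices: FS = Σ[c'·Δl_i + (W_i cosα_i)·tanφ'] / Σ W_i sinα_i, with Δl_i = b_i / cosα_i.
Slice 1: Δl = 1.7/cos(-6.4°) = 1.711 m; N'_1 = 19·cos(-6.4°) = 18.9; c'Δl = 27.37; W sinα = -2.1
Slice 2: Δl = 3.1/cos1.3° = 3.101 m; N'_2 = 120·cos1.3° = 120.0; c'Δl = 49.61; W sinα = 2.7
Slice 3: Δl = 2.4/cos10.1° = 2.438 m; N'_3 = 152·cos10.1° = 149.6; c'Δl = 39.00; W sinα = 26.7
Slice 4: Δl = 3.1/cos19.1° = 3.281 m; N'_4 = 250·cos19.1° = 236.2; c'Δl = 52.49; W sinα = 81.8
Slice 5: Δl = 3.1/cos30.0° = 3.580 m; N'_5 = 276·cos30.0° = 239.0; c'Δl = 57.27; W sinα = 138.0
Slice 6: Δl = 2.1/cos40.1° = 2.745 m; N'_6 = 178·cos40.1° = 136.2; c'Δl = 43.93; W sinα = 114.7
Slice 7: Δl = 3.2/cos52.3° = 5.233 m; N'_7 = 138·cos52.3° = 84.4; c'Δl = 83.72; W sinα = 109.2
Σc'Δl = 353.4 kN/m; ΣN' = 984.3 kN/m; ΣW sinα = 470.9 kN/m
Resisting = 353.4 + 984.3·tan25.7° = 353.4 + 473.7 = 827.1 kN/m
FS = 827.1 / 470.9 = 1.756

FS = 1.76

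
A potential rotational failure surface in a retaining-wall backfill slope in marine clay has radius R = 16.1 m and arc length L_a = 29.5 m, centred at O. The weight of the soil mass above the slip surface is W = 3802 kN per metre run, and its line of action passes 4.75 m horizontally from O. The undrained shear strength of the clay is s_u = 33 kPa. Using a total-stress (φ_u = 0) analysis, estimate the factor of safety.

FS = 0.87

Taking moments about the centre O, the resisting moment is provided by the undrained shear strength acting along the arc:
M_R = s_u·L_a·R = 33·29.50·16.1 = 15673.4 kN·m/m
M_D = W·d = 3802·4.75 = 18059.5 kN·m/m
FS = M_R / M_D = 15673.4 / 18059.5 = 0.868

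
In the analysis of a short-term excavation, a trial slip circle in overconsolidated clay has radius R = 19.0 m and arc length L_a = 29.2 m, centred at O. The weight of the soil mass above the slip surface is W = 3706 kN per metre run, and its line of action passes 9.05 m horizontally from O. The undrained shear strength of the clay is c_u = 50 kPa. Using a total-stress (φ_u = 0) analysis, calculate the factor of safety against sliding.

Taking moments about the centre O, the resisting moment is provided by the undrained shear strength acting along the arc:
M_R = c_u·L_a·R = 50·29.20·19.0 = 27740.0 kN·m/m
M_D = W·d = 3706·9.05 = 33539.3 kN·m/m
FS = M_R / M_D = 27740.0 / 33539.3 = 0.827

FS = 0.83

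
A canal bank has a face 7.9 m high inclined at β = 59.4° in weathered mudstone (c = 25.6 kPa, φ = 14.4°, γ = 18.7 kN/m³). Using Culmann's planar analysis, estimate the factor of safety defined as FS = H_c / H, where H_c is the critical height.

FS = 1.97

H_c = (4c/γ) · sinβ cosφ / [1 − cos(β − φ)]
    = (4·25.6/18.7) · sin59.4°·cos14.4° / [1 − cos45.0°]
    = 5.476 · 0.8337 / 0.2929 = 15.59 m
FS = H_c / H = 15.59 / 7.9 = 1.973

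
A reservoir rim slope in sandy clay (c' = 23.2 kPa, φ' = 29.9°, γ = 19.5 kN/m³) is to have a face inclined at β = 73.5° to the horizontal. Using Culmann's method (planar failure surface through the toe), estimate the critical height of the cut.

H_c = 14.34 m

Culmann's analysis gives the critical failure plane at α_cr = (β + φ')/2 = (73.5 + 29.9)/2 = 51.7°, and the critical height
H_c = (4c'/γ) · sinβ cosφ' / [1 − cos(β − φ')]
    = (4·23.2/19.5) · sin73.5°·cos29.9° / [1 − cos(43.6°)]
    = 4.759 · 0.9588·0.8669 / [1 − 0.7242]
    = 4.759 · 0.8312 / 0.2758
    = 14.34 m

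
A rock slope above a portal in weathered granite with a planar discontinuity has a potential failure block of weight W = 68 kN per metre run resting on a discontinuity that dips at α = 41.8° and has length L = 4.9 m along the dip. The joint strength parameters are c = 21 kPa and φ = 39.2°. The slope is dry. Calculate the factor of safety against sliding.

Resolving the block weight along and normal to the plane and applying the Mohr–Coulomb strength on the joint:
N' = W cosα = 68·cos41.8° = 50.7 kN/m
Driving force T = W sinα = 68·sin41.8° = 45.3 kN/m
Resisting force R = c·L + N'·tanφ = 21·4.9 + 50.7·tan39.2° = 102.9 + 41.3 = 144.2 kN/m
FS = R / T = 144.2 / 45.3 = 3.182

FS = 3.18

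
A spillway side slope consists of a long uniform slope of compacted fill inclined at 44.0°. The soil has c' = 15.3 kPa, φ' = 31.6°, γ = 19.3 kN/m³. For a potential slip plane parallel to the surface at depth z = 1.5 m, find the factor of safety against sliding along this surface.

FS = 1.69

For an infinite slope with a slip plane parallel to the surface (no pore pressure): FS = [c' + γz cos²β tanφ'] / [γz sinβ cosβ].
γz = 19.3·1.5 = 28.95 kN/m²
Numerator = 15.3 + 28.95·cos²44.0°·tan31.6° = 15.3 + 28.95·0.5174·0.6152 = 24.516 kPa
Denominator = 28.95·sin44.0°·cos44.0° = 28.95·0.6947·0.7193 = 14.466 kPa
FS = 24.516 / 14.466 = 1.695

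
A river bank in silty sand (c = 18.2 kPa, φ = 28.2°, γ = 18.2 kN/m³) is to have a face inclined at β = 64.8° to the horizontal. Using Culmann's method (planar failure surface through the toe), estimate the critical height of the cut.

Culmann's analysis gives the critical failure plane at α_cr = (β + φ)/2 = (64.8 + 28.2)/2 = 46.5°, and the critical height
H_c = (4c/γ) · sinβ cosφ / [1 − cos(β − φ)]
    = (4·18.2/18.2) · sin64.8°·cos28.2° / [1 − cos(36.6°)]
    = 4.000 · 0.9048·0.8813 / [1 − 0.8028]
    = 4.000 · 0.7974 / 0.1972
    = 16.18 m

H_c = 16.18 m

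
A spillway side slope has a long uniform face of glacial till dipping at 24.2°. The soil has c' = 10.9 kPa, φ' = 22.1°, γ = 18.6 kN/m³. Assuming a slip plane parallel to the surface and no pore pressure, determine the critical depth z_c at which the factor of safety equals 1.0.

z_c = 16.25 m

Setting FS = 1.00 in FS = [c' + γz cos²β tanφ'] / [γz sinβ cosβ] and solving for z:
z = c' / [γ cosβ (FS·sinβ − cosβ·tanφ')]
  = 10.9 / [18.6·cos24.2°·(1.00·sin24.2° − cos24.2°·tan22.1°)]
  = 10.9 / [18.6·0.9121·(1.00·0.4099 − 0.9121·0.4061)]
  = 10.9 / 0.6710 = 16.245 m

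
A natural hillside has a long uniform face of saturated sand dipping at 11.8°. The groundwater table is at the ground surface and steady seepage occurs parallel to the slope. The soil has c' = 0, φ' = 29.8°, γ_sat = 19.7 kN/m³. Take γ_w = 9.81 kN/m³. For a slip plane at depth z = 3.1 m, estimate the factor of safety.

With seepage parallel to the slope and the water table at the surface, the effective normal stress on the slip plane uses the buoyant unit weight γ' = γ_sat − γ_w while the driving shear stress uses γ_sat:
FS = [c' + γ' z cos²β tanφ'] / [γ_sat z sinβ cosβ]
(For c' = 0 this reduces to FS = (γ'/γ_sat)·tanφ'/tanβ.)
γ' = 19.7 − 9.81 = 9.89 kN/m³
Numerator = 0.0 + 9.89·3.1·cos²11.8°·tan29.8° = 0.0 + 9.89·3.1·0.9582·0.5727 = 16.824 kPa
Denominator = 19.7·3.1·sin11.8°·cos11.8° = 19.7·3.1·0.2045·0.9789 = 12.225 kPa
FS = 16.824 / 12.225 = 1.376

FS = 1.38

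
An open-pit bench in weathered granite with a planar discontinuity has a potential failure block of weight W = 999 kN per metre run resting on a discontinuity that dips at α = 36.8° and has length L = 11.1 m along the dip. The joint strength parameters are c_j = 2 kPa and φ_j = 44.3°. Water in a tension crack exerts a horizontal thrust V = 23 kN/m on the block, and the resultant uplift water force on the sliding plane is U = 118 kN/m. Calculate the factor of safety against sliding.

Resolving the block weight along and normal to the plane and applying the Mohr–Coulomb strength on the joint:
N' = W cosα − U − V sinα = 999·cos36.8° − 118 − 23·sin36.8° = 668.2 kN/m
Driving force T = W sinα + V cosα = 999·sin36.8° + 23·cos36.8° = 616.8 kN/m
Resisting force R = c_j·L + N'·tanφ_j = 2·11.1 + 668.2·tan44.3° = 22.2 + 652.0 = 674.2 kN/m
FS = R / T = 674.2 / 616.8 = 1.093

FS = 1.09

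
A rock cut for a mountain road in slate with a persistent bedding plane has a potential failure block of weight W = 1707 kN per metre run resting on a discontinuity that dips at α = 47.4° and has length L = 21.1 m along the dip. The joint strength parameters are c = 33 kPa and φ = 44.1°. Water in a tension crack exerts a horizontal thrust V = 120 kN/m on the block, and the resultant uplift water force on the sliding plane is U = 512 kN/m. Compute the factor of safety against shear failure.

Resolving the block weight along and normal to the plane and applying the Mohr–Coulomb strength on the joint:
N' = W cosα − U − V sinα = 1707·cos47.4° − 512 − 120·sin47.4° = 555.1 kN/m
Driving force T = W sinα + V cosα = 1707·sin47.4° + 120·cos47.4° = 1337.7 kN/m
Resisting force R = c·L + N'·tanφ = 33·21.1 + 555.1·tan44.1° = 696.3 + 537.9 = 1234.2 kN/m
FS = R / T = 1234.2 / 1337.7 = 0.923

FS = 0.92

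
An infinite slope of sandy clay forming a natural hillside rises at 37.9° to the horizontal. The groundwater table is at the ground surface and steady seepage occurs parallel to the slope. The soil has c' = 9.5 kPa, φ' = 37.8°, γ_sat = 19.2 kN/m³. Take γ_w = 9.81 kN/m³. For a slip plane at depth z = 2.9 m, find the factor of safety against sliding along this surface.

FS = 0.84

With seepage parallel to the slope and the water table at the surface, the effective normal stress on the slip plane uses the buoyant unit weight γ' = γ_sat − γ_w while the driving shear stress uses γ_sat:
FS = [c' + γ' z cos²β tanφ'] / [γ_sat z sinβ cosβ]
γ' = 19.2 − 9.81 = 9.39 kN/m³
Numerator = 9.5 + 9.39·2.9·cos²37.9°·tan37.8° = 9.5 + 9.39·2.9·0.6227·0.7757 = 22.652 kPa
Denominator = 19.2·2.9·sin37.9°·cos37.9° = 19.2·2.9·0.6143·0.7891 = 26.989 kPa
FS = 22.652 / 26.989 = 0.839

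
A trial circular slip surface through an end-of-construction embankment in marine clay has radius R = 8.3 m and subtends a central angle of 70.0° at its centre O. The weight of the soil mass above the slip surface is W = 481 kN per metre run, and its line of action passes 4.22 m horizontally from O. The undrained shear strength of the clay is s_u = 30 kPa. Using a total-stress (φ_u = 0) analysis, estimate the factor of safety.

FS = 1.24

Taking moments about the centre O, the resisting moment is provided by the undrained shear strength acting along the arc:
Arc length L_a = R·θ = 8.3·(70.0°·π/180) = 8.3·1.2217 = 10.14 m
M_R = s_u·L_a·R = 30·10.14·8.3 = 2525.0 kN·m/m
M_D = W·d = 481·4.22 = 2029.8 kN·m/m
FS = M_R / M_D = 2525.0 / 2029.8 = 1.244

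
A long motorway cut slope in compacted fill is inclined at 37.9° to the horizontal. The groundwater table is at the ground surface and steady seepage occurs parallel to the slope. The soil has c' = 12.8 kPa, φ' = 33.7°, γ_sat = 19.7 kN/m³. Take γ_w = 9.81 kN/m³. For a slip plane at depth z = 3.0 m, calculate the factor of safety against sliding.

FS = 0.88

With seepage parallel to the slope and the water table at the surface, the effective normal stress on the slip plane uses the buoyant unit weight γ' = γ_sat − γ_w while the driving shear stress uses γ_sat:
FS = [c' + γ' z cos²β tanφ'] / [γ_sat z sinβ cosβ]
γ' = 19.7 − 9.81 = 9.89 kN/m³
Numerator = 12.8 + 9.89·3.0·cos²37.9°·tan33.7° = 12.8 + 9.89·3.0·0.6227·0.6669 = 25.121 kPa
Denominator = 19.7·3.0·sin37.9°·cos37.9° = 19.7·3.0·0.6143·0.7891 = 28.647 kPa
FS = 25.121 / 28.647 = 0.877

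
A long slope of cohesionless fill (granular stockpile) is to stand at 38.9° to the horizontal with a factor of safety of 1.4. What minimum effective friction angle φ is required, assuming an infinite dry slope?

φ = 48.5°

FS = tanφ/tanβ ⇒ tanφ = FS · tanβ = 1.4 · tan38.9° = 1.1297
φ = arctan(1.1297) = 48.48°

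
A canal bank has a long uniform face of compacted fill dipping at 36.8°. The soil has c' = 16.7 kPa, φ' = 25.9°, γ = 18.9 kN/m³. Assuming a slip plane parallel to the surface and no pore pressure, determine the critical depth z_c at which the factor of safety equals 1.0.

Setting FS = 1.00 in FS = [c' + γz cos²β tanφ'] / [γz sinβ cosβ] and solving for z:
z = c' / [γ cosβ (FS·sinβ − cosβ·tanφ')]
  = 16.7 / [18.9·cos36.8°·(1.00·sin36.8° − cos36.8°·tan25.9°)]
  = 16.7 / [18.9·0.8007·(1.00·0.5990 − 0.8007·0.4856)]
  = 16.7 / 3.1813 = 5.249 m

z_c = 5.25 m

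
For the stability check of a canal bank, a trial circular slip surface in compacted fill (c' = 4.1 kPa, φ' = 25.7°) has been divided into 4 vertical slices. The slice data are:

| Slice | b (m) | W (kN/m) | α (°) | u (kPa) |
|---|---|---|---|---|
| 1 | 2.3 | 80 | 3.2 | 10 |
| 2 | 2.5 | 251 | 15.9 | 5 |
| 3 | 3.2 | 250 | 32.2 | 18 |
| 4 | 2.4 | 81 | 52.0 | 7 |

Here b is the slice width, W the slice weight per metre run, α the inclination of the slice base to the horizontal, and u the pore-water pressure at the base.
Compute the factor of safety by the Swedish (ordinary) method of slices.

Ordinary method of slices: FS = Σ[c'·Δl_i + (W_i cosα_i − u_i·Δl_i)·tanφ'] / Σ W_i sinα_i, with Δl_i = b_i / cosα_i.
Slice 1: Δl = 2.3/cos3.2° = 2.304 m; N'_1 = 80·cos3.2° − 10·2.304 = 56.8; c'Δl = 9.44; W sinα = 4.5
Slice 2: Δl = 2.5/cos15.9° = 2.599 m; N'_2 = 251·cos15.9° − 5·2.599 = 228.4; c'Δl = 10.66; W sinα = 68.8
Slice 3: Δl = 3.2/cos32.2° = 3.782 m; N'_3 = 250·cos32.2° − 18·3.782 = 143.5; c'Δl = 15.50; W sinα = 133.2
Slice 4: Δl = 2.4/cos52.0° = 3.898 m; N'_4 = 81·cos52.0° − 7·3.898 = 22.6; c'Δl = 15.98; W sinα = 63.8
Σc'Δl = 51.6 kN/m; ΣN' = 451.3 kN/m; ΣW sinα = 270.3 kN/m
Resisting = 51.6 + 451.3·tan25.7° = 51.6 + 217.2 = 268.8 kN/m
FS = 268.8 / 270.3 = 0.994

FS = 0.99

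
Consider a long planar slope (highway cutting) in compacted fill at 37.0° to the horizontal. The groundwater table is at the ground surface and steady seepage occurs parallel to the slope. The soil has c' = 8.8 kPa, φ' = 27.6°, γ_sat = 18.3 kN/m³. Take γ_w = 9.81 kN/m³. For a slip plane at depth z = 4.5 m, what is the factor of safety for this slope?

With seepage parallel to the slope and the water table at the surface, the effective normal stress on the slip plane uses the buoyant unit weight γ' = γ_sat − γ_w while the driving shear stress uses γ_sat:
FS = [c' + γ' z cos²β tanφ'] / [γ_sat z sinβ cosβ]
γ' = 18.3 − 9.81 = 8.49 kN/m³
Numerator = 8.8 + 8.49·4.5·cos²37.0°·tan27.6° = 8.8 + 8.49·4.5·0.6378·0.5228 = 21.539 kPa
Denominator = 18.3·4.5·sin37.0°·cos37.0° = 18.3·4.5·0.6018·0.7986 = 39.580 kPa
FS = 21.539 / 39.580 = 0.544

FS = 0.54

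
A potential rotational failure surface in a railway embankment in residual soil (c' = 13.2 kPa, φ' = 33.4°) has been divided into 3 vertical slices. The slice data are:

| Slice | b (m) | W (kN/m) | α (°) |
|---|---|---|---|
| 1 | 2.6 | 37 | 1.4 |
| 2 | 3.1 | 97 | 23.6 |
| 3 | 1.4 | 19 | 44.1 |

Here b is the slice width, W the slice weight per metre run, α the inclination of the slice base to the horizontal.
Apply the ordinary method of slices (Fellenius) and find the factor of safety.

FS = 3.71

Ordinary method of slices: FS = Σ[c'·Δl_i + (W_i cosα_i)·tanφ'] / Σ W_i sinα_i, with Δl_i = b_i / cosα_i.
Slice 1: Δl = 2.6/cos1.4° = 2.601 m; N'_1 = 37·cos1.4° = 37.0; c'Δl = 34.33; W sinα = 0.9
Slice 2: Δl = 3.1/cos23.6° = 3.383 m; N'_2 = 97·cos23.6° = 88.9; c'Δl = 44.65; W sinα = 38.8
Slice 3: Δl = 1.4/cos44.1° = 1.950 m; N'_3 = 19·cos44.1° = 13.6; c'Δl = 25.73; W sinα = 13.2
Σc'Δl = 104.7 kN/m; ΣN' = 139.5 kN/m; ΣW sinα = 53.0 kN/m
Resisting = 104.7 + 139.5·tan33.4° = 104.7 + 92.0 = 196.7 kN/m
FS = 196.7 / 53.0 = 3.714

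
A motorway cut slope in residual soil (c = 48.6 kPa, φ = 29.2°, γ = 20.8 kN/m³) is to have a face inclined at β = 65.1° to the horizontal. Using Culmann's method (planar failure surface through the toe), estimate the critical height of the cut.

Culmann's analysis gives the critical failure plane at α_cr = (β + φ)/2 = (65.1 + 29.2)/2 = 47.1°, and the critical height
H_c = (4c/γ) · sinβ cosφ / [1 − cos(β − φ)]
    = (4·48.6/20.8) · sin65.1°·cos29.2° / [1 − cos(35.9°)]
    = 9.346 · 0.9070·0.8729 / [1 − 0.8100]
    = 9.346 · 0.7918 / 0.1900
    = 38.96 m

H_c = 38.96 m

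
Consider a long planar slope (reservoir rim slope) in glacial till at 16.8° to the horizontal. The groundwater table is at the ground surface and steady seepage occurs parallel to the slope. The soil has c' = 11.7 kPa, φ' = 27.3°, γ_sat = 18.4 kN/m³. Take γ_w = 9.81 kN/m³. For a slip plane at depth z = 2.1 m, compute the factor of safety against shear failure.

FS = 1.89

With seepage parallel to the slope and the water table at the surface, the effective normal stress on the slip plane uses the buoyant unit weight γ' = γ_sat − γ_w while the driving shear stress uses γ_sat:
FS = [c' + γ' z cos²β tanφ'] / [γ_sat z sinβ cosβ]
γ' = 18.4 − 9.81 = 8.59 kN/m³
Numerator = 11.7 + 8.59·2.1·cos²16.8°·tan27.3° = 11.7 + 8.59·2.1·0.9165·0.5161 = 20.233 kPa
Denominator = 18.4·2.1·sin16.8°·cos16.8° = 18.4·2.1·0.2890·0.9573 = 10.692 kPa
FS = 20.233 / 10.692 = 1.892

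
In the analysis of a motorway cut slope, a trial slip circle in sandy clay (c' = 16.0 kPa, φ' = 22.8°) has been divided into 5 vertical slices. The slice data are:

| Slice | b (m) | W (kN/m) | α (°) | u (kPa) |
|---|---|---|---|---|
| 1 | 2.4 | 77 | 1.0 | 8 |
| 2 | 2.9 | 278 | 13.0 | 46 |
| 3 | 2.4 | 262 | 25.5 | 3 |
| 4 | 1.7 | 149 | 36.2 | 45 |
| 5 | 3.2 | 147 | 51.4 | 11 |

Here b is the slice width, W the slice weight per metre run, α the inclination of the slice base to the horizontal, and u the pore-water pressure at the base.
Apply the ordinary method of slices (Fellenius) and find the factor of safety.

Ordinary method of slices: FS = Σ[c'·Δl_i + (W_i cosα_i − u_i·Δl_i)·tanφ'] / Σ W_i sinα_i, with Δl_i = b_i / cosα_i.
Slice 1: Δl = 2.4/cos1.0° = 2.400 m; N'_1 = 77·cos1.0° − 8·2.400 = 57.8; c'Δl = 38.41; W sinα = 1.3
Slice 2: Δl = 2.9/cos13.0° = 2.976 m; N'_2 = 278·cos13.0° − 46·2.976 = 134.0; c'Δl = 47.62; W sinα = 62.5
Slice 3: Δl = 2.4/cos25.5° = 2.659 m; N'_3 = 262·cos25.5° − 3·2.659 = 228.5; c'Δl = 42.54; W sinα = 112.8
Slice 4: Δl = 1.7/cos36.2° = 2.107 m; N'_4 = 149·cos36.2° − 45·2.107 = 25.4; c'Δl = 33.71; W sinα = 88.0
Slice 5: Δl = 3.2/cos51.4° = 5.129 m; N'_5 = 147·cos51.4° − 11·5.129 = 35.3; c'Δl = 82.07; W sinα = 114.9
Σc'Δl = 244.3 kN/m; ΣN' = 481.0 kN/m; ΣW sinα = 379.6 kN/m
Resisting = 244.3 + 481.0·tan22.8° = 244.3 + 202.2 = 446.5 kN/m
FS = 446.5 / 379.6 = 1.176

FS = 1.18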